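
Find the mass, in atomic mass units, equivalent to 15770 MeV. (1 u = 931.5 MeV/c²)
m = E/c² = 16.93 u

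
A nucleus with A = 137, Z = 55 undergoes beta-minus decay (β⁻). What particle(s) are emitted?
β⁻: electron (e⁻) + antineutrino (ν̄ₑ)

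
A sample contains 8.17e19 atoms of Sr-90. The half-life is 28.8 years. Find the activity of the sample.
A = λN = 1.966e18 decays/year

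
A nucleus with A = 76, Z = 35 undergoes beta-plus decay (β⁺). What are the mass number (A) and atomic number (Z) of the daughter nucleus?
Daughter: A = 76, Z = 34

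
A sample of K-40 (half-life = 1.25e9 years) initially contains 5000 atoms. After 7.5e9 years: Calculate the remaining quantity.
N = N₀(1/2)^(t/t½) = 78.12 atoms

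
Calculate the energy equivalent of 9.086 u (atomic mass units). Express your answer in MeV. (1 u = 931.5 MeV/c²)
E = mc² = 8464 MeV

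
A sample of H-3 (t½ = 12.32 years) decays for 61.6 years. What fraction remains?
N/N₀ = (1/2)^(t/t½) = 0.03125 = 3.12%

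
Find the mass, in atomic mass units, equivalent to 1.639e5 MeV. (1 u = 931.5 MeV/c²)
m = E/c² = 176 u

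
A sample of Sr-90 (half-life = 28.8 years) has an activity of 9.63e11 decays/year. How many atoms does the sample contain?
N = A/λ = 4.001e13 atoms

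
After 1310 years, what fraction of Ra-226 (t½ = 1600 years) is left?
N/N₀ = (1/2)^(t/t½) = 0.5669 = 56.7%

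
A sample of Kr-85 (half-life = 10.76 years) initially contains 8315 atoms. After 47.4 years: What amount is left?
N = N₀(1/2)^(t/t½) = 392.4 atoms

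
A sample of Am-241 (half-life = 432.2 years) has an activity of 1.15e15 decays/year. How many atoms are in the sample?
N = A/λ = 7.171e17 atoms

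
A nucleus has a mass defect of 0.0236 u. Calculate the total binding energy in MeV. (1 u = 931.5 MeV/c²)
B.E. = Δm × 931.5 = 21.98 MeV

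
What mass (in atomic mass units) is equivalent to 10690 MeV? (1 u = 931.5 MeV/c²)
m = E/c² = 11.48 u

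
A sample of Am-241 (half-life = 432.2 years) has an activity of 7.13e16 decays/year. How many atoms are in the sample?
N = A/λ = 4.446e19 atoms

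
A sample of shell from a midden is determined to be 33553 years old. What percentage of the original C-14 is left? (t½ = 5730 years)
N/N₀ = (1/2)^(t/t½) = 0.01727 = 1.73%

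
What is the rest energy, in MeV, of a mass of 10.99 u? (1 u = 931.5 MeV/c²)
E = mc² = 10240 MeV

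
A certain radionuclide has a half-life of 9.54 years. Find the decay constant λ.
λ = ln(2)/t½ = 0.07266 year⁻¹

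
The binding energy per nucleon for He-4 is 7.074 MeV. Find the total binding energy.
B.E. = 7.074 × 4 = 28.3 MeV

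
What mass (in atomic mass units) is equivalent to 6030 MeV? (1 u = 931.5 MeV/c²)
m = E/c² = 6.473 u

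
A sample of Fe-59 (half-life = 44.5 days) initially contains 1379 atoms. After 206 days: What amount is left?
N = N₀(1/2)^(t/t½) = 55.72 atoms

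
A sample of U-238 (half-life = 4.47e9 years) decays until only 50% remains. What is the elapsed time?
t = t½ × log₂(N₀/N) = 4.47e9 years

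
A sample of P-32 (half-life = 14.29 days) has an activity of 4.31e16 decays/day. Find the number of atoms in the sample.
N = A/λ = 8.886e17 atoms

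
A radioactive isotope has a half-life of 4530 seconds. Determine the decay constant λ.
λ = ln(2)/t½ = 1.53e-4 second⁻¹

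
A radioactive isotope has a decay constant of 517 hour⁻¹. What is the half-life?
t½ = ln(2)/λ = 0.001341 hours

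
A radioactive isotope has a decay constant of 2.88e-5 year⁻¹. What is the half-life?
t½ = ln(2)/λ = 24070 years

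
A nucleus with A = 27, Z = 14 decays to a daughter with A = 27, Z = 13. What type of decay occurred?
ΔA = 0, ΔZ = -1 ⇒ beta-plus decay (β⁺) or electron capture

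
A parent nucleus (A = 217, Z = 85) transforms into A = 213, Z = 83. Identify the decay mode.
ΔA = -4, ΔZ = -2 ⇒ alpha decay (α)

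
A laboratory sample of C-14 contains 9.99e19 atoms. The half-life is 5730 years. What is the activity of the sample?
A = λN = 1.208e16 decays/year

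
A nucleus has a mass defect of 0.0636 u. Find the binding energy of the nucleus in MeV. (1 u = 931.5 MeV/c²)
B.E. = Δm × 931.5 = 59.24 MeV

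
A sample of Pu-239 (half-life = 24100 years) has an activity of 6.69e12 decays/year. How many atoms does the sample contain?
N = A/λ = 2.326e17 atoms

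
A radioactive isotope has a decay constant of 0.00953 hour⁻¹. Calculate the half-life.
t½ = ln(2)/λ = 72.73 hours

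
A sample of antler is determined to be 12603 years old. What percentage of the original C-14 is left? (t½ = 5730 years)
N/N₀ = (1/2)^(t/t½) = 0.2177 = 21.8%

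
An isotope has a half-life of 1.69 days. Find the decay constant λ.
λ = ln(2)/t½ = 0.4101 day⁻¹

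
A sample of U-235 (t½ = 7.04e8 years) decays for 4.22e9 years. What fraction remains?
N/N₀ = (1/2)^(t/t½) = 0.01569 = 1.57%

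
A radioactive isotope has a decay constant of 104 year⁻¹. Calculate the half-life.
t½ = ln(2)/λ = 0.006665 years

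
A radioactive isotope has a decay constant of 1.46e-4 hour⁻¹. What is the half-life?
t½ = ln(2)/λ = 4748 hours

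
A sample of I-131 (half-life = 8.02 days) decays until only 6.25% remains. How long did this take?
t = t½ × log₂(N₀/N) = 32.08 days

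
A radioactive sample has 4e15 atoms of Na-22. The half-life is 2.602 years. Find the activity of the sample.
A = λN = 1.066e15 decays/year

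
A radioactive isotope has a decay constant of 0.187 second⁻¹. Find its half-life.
t½ = ln(2)/λ = 3.707 seconds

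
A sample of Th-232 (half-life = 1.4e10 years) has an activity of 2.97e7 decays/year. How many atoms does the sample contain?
N = A/λ = 5.999e17 atoms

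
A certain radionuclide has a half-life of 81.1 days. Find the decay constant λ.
λ = ln(2)/t½ = 0.008547 day⁻¹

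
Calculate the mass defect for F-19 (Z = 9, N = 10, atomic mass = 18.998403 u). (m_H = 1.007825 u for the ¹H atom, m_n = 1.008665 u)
Δm = Z·m_H + N·m_n − M = 0.1587 u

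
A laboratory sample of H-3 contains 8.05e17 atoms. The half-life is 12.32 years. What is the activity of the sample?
A = λN = 4.529e16 decays/year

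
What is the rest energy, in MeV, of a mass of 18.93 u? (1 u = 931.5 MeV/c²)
E = mc² = 17630 MeV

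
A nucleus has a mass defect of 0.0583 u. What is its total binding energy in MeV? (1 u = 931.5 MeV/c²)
B.E. = Δm × 931.5 = 54.31 MeV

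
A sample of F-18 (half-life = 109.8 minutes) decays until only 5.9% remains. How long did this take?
t = t½ × log₂(N₀/N) = 448.3 minutes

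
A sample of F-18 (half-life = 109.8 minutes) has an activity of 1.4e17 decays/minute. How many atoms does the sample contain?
N = A/λ = 2.218e19 atoms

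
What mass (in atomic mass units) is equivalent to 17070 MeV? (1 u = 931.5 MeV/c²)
m = E/c² = 18.33 u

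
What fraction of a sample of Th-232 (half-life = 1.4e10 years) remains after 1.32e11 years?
N/N₀ = (1/2)^(t/t½) = 0.001451 = 0.145%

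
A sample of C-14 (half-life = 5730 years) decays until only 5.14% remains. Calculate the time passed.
t = t½ × log₂(N₀/N) = 24540 years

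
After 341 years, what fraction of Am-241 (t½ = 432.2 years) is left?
N/N₀ = (1/2)^(t/t½) = 0.5788 = 57.9%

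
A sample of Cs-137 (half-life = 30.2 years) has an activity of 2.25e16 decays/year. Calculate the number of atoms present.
N = A/λ = 9.803e17 atoms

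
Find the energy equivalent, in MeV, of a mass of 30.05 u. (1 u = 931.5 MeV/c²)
E = mc² = 27990 MeV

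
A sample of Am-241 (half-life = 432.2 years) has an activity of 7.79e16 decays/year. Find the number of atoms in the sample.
N = A/λ = 4.857e19 atoms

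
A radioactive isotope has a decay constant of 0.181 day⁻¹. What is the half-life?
t½ = ln(2)/λ = 3.83 days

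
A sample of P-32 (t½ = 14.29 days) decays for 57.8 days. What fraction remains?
N/N₀ = (1/2)^(t/t½) = 0.06059 = 6.06%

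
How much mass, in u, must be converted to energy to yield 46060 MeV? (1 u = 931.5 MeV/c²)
m = E/c² = 49.45 u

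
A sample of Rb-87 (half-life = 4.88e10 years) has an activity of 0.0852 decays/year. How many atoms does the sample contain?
N = A/λ = 5.998e9 atoms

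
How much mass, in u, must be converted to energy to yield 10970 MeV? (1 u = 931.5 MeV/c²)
m = E/c² = 11.78 u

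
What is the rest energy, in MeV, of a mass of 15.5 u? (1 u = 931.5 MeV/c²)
E = mc² = 14440 MeV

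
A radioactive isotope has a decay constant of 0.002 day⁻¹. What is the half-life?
t½ = ln(2)/λ = 346.6 days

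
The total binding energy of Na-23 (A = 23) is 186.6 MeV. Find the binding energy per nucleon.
B.E./A = 186.6/23 = 8.113 MeV/nucleon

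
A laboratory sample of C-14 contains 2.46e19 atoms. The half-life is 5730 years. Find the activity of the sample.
A = λN = 2.976e15 decays/year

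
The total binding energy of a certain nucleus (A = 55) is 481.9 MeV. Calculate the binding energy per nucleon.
B.E./A = 481.9/55 = 8.762 MeV/nucleon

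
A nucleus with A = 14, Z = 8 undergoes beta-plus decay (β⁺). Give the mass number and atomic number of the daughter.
Daughter: A = 14, Z = 7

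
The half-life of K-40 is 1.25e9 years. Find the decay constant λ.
λ = ln(2)/t½ = 5.545e-10 year⁻¹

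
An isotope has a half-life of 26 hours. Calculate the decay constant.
λ = ln(2)/t½ = 0.02666 hour⁻¹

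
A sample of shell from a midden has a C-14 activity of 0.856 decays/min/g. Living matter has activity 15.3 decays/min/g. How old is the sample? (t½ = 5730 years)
Age = t½ × log₂(A₀/A) = 23840 years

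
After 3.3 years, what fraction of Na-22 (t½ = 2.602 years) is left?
N/N₀ = (1/2)^(t/t½) = 0.4152 = 41.5%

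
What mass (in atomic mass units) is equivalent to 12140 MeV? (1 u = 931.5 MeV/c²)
m = E/c² = 13.03 u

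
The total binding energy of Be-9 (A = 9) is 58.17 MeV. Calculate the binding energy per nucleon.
B.E./A = 58.17/9 = 6.463 MeV/nucleon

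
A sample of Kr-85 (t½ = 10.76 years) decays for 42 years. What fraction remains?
N/N₀ = (1/2)^(t/t½) = 0.06683 = 6.68%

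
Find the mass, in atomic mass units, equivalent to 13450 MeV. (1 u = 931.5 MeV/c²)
m = E/c² = 14.44 u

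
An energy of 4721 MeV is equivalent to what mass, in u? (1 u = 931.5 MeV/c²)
m = E/c² = 5.068 u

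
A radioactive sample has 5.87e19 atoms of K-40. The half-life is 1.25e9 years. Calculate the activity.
A = λN = 3.255e10 decays/year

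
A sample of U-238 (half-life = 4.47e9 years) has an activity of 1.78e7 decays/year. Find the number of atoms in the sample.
N = A/λ = 1.148e17 atoms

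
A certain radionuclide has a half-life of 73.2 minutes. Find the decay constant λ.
λ = ln(2)/t½ = 0.009469 minute⁻¹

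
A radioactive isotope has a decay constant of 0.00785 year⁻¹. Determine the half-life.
t½ = ln(2)/λ = 88.3 years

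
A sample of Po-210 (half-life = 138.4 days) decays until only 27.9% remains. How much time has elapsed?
t = t½ × log₂(N₀/N) = 254.9 days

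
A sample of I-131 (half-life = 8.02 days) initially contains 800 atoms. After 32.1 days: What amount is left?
N = N₀(1/2)^(t/t½) = 49.91 atoms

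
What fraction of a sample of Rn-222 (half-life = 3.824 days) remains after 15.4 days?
N/N₀ = (1/2)^(t/t½) = 0.06133 = 6.13%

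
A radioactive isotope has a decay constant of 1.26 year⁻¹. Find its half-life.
t½ = ln(2)/λ = 0.5501 years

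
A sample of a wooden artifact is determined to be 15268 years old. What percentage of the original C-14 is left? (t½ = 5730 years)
N/N₀ = (1/2)^(t/t½) = 0.1577 = 15.8%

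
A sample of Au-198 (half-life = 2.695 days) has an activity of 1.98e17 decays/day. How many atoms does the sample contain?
N = A/λ = 7.698e17 atoms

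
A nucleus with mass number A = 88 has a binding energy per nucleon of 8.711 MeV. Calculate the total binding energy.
B.E. = 8.711 × 88 = 766.6 MeV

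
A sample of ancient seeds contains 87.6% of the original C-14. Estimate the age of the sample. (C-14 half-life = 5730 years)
Age = t½ × log₂(1/ratio) = 1094 years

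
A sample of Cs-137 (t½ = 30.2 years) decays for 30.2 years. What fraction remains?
N/N₀ = (1/2)^(t/t½) = 0.5 = 50%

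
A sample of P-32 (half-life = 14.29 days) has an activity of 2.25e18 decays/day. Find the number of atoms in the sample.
N = A/λ = 4.639e19 atoms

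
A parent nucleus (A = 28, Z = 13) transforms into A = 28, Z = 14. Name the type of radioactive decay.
ΔA = 0, ΔZ = +1 ⇒ beta-minus decay (β⁻)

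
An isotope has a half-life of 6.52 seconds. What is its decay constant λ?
λ = ln(2)/t½ = 0.1063 second⁻¹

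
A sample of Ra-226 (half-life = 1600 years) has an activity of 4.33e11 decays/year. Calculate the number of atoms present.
N = A/λ = 9.995e14 atoms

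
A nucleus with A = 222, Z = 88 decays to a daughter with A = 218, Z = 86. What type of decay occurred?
ΔA = -4, ΔZ = -2 ⇒ alpha decay (α)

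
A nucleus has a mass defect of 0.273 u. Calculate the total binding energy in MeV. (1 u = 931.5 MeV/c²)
B.E. = Δm × 931.5 = 254.3 MeV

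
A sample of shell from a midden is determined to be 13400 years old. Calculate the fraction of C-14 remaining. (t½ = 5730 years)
N/N₀ = (1/2)^(t/t½) = 0.1977 = 19.8%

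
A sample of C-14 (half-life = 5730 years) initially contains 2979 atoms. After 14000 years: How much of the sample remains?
N = N₀(1/2)^(t/t½) = 547.7 atoms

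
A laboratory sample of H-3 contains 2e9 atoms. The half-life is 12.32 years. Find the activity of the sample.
A = λN = 1.125e8 decays/year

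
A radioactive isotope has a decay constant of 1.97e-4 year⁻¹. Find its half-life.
t½ = ln(2)/λ = 3519 years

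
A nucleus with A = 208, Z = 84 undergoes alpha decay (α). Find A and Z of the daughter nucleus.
Daughter: A = 204, Z = 82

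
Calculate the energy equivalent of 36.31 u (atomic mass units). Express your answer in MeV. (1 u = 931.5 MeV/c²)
E = mc² = 33820 MeV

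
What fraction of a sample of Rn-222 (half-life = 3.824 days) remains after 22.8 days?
N/N₀ = (1/2)^(t/t½) = 0.01604 = 1.6%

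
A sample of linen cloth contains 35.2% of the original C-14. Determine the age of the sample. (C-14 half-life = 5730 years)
Age = t½ × log₂(1/ratio) = 8631 years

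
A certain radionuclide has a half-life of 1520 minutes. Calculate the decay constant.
λ = ln(2)/t½ = 4.56e-4 minute⁻¹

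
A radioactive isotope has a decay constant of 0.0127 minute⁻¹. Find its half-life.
t½ = ln(2)/λ = 54.58 minutes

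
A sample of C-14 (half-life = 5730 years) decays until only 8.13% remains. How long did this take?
t = t½ × log₂(N₀/N) = 20750 years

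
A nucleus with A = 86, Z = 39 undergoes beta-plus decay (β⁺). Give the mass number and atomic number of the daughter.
Daughter: A = 86, Z = 38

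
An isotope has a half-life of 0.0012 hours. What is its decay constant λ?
λ = ln(2)/t½ = 577.6 hour⁻¹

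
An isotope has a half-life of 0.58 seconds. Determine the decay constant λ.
λ = ln(2)/t½ = 1.195 second⁻¹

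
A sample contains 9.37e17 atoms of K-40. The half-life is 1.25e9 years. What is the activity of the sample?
A = λN = 5.196e8 decays/year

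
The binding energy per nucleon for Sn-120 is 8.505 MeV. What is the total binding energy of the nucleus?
B.E. = 8.505 × 120 = 1021 MeV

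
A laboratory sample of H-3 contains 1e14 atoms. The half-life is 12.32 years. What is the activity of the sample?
A = λN = 5.626e12 decays/year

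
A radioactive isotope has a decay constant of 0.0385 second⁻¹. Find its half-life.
t½ = ln(2)/λ = 18 seconds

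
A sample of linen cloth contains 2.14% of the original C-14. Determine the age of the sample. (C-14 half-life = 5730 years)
Age = t½ × log₂(1/ratio) = 31780 years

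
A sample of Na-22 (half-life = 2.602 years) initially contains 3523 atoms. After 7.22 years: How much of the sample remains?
N = N₀(1/2)^(t/t½) = 514.8 atoms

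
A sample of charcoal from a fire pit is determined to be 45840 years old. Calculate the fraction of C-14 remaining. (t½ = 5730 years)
N/N₀ = (1/2)^(t/t½) = 0.003906 = 0.391%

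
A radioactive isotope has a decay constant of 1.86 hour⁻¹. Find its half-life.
t½ = ln(2)/λ = 0.3727 hours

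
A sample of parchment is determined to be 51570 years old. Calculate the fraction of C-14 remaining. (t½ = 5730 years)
N/N₀ = (1/2)^(t/t½) = 0.001953 = 0.195%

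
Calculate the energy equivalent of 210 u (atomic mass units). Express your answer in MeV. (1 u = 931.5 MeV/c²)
E = mc² = 1.956e5 MeV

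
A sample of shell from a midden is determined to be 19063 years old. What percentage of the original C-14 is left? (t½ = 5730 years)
N/N₀ = (1/2)^(t/t½) = 0.09966 = 9.97%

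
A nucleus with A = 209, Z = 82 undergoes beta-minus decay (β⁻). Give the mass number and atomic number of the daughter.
Daughter: A = 209, Z = 83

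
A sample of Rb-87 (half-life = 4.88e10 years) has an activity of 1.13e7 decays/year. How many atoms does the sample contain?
N = A/λ = 7.956e17 atoms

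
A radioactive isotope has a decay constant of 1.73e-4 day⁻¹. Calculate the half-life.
t½ = ln(2)/λ = 4007 days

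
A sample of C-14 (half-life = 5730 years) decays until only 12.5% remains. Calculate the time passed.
t = t½ × log₂(N₀/N) = 17190 years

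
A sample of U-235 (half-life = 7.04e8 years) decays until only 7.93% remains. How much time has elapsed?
t = t½ × log₂(N₀/N) = 2.574e9 years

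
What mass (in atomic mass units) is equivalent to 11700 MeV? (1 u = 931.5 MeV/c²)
m = E/c² = 12.56 u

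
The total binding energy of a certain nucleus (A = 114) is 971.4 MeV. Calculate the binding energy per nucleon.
B.E./A = 971.4/114 = 8.521 MeV/nucleon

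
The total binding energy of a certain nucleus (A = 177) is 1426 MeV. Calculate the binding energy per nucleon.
B.E./A = 1426/177 = 8.056 MeV/nucleon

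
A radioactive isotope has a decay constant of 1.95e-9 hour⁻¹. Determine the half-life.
t½ = ln(2)/λ = 3.555e8 hours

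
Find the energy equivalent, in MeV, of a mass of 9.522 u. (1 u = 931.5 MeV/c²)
E = mc² = 8870 MeV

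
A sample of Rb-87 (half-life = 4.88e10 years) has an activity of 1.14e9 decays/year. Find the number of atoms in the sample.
N = A/λ = 8.026e19 atoms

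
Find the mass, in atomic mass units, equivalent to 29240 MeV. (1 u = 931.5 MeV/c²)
m = E/c² = 31.39 u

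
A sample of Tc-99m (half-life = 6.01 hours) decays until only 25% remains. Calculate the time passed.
t = t½ × log₂(N₀/N) = 12.02 hours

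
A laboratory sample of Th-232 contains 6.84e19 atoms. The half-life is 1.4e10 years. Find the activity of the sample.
A = λN = 3.387e9 decays/year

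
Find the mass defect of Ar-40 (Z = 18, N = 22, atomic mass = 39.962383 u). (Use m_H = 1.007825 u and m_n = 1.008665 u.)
Δm = Z·m_H + N·m_n − M = 0.3691 u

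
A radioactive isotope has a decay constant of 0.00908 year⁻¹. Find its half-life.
t½ = ln(2)/λ = 76.34 years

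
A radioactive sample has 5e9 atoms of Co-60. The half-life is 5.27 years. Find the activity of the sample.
A = λN = 6.576e8 decays/year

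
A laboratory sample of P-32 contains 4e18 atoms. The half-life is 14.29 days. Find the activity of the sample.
A = λN = 1.94e17 decays/day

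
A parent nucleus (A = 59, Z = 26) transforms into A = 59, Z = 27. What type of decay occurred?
ΔA = 0, ΔZ = +1 ⇒ beta-minus decay (β⁻)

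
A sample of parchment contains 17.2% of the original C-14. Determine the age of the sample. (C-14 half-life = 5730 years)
Age = t½ × log₂(1/ratio) = 14550 years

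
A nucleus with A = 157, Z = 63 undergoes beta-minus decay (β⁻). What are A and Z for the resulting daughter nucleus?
Daughter: A = 157, Z = 64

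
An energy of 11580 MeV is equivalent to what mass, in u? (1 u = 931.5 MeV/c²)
m = E/c² = 12.43 u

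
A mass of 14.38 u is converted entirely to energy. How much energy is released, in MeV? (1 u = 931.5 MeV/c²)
E = mc² = 13390 MeV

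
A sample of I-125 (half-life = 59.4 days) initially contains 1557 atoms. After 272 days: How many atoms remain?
N = N₀(1/2)^(t/t½) = 65.14 atoms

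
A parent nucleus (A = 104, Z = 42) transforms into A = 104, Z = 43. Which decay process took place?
ΔA = 0, ΔZ = +1 ⇒ beta-minus decay (β⁻)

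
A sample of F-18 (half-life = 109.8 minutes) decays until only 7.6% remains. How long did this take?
t = t½ × log₂(N₀/N) = 408.2 minutes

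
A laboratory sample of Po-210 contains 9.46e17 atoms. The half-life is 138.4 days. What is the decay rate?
A = λN = 4.738e15 decays/day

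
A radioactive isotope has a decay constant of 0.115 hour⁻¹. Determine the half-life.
t½ = ln(2)/λ = 6.027 hours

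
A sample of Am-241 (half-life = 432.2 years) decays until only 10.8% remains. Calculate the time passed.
t = t½ × log₂(N₀/N) = 1388 years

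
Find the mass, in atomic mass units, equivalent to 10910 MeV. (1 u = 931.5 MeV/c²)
m = E/c² = 11.71 u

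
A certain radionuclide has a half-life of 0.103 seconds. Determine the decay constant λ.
λ = ln(2)/t½ = 6.73 second⁻¹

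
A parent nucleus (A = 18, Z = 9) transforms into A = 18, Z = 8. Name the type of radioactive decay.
ΔA = 0, ΔZ = -1 ⇒ beta-plus decay (β⁺) or electron capture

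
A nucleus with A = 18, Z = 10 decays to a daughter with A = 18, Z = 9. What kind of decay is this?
ΔA = 0, ΔZ = -1 ⇒ beta-plus decay (β⁺) or electron capture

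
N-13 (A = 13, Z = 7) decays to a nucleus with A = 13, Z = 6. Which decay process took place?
ΔA = 0, ΔZ = -1 ⇒ beta-plus decay (β⁺) or electron capture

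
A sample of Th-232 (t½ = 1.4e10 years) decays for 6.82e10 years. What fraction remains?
N/N₀ = (1/2)^(t/t½) = 0.03416 = 3.42%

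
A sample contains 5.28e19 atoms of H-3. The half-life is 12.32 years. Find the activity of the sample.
A = λN = 2.971e18 decays/year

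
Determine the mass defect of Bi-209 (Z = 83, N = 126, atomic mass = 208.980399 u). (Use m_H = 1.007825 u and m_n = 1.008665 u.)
Δm = Z·m_H + N·m_n − M = 1.761 u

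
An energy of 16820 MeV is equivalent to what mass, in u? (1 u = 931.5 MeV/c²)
m = E/c² = 18.06 u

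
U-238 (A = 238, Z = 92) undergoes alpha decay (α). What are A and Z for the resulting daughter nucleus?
Daughter: A = 234, Z = 90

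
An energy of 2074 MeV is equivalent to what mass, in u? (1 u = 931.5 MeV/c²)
m = E/c² = 2.227 u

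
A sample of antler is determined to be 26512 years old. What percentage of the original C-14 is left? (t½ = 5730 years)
N/N₀ = (1/2)^(t/t½) = 0.04047 = 4.05%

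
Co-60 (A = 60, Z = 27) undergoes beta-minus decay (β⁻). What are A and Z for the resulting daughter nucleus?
Daughter: A = 60, Z = 28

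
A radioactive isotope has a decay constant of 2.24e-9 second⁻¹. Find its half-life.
t½ = ln(2)/λ = 3.094e8 seconds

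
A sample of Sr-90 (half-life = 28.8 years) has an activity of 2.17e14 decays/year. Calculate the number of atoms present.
N = A/λ = 9.016e15 atoms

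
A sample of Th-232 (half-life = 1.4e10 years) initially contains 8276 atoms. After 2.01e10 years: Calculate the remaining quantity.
N = N₀(1/2)^(t/t½) = 3059 atoms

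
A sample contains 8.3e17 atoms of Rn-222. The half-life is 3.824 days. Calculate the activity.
A = λN = 1.504e17 decays/day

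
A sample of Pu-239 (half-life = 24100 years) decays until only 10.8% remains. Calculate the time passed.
t = t½ × log₂(N₀/N) = 77380 years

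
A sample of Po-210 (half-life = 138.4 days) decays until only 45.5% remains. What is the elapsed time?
t = t½ × log₂(N₀/N) = 157.2 days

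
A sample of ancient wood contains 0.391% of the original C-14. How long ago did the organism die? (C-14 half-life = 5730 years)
Age = t½ × log₂(1/ratio) = 45830 years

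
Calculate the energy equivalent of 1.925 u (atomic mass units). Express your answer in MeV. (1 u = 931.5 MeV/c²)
E = mc² = 1793 MeV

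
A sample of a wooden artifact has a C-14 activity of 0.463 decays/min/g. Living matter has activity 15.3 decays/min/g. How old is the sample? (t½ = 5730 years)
Age = t½ × log₂(A₀/A) = 28920 years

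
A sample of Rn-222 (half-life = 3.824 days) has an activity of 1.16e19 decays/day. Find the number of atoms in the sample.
N = A/λ = 6.4e19 atoms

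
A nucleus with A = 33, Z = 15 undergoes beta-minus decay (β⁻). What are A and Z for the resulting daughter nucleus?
Daughter: A = 33, Z = 16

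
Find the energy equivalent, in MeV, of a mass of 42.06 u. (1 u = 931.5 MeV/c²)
E = mc² = 39180 MeV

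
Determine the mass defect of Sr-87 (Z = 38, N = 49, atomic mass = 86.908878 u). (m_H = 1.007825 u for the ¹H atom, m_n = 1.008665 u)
Δm = Z·m_H + N·m_n − M = 0.8131 u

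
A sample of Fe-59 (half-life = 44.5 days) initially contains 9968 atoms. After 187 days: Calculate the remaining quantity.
N = N₀(1/2)^(t/t½) = 541.5 atoms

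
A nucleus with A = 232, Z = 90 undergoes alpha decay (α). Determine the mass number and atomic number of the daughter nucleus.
Daughter: A = 228, Z = 88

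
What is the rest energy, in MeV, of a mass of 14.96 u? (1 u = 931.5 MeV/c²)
E = mc² = 13940 MeV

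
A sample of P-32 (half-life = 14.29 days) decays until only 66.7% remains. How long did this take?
t = t½ × log₂(N₀/N) = 8.349 days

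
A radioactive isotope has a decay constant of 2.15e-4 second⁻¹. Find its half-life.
t½ = ln(2)/λ = 3224 seconds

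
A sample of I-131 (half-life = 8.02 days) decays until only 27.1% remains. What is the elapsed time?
t = t½ × log₂(N₀/N) = 15.11 days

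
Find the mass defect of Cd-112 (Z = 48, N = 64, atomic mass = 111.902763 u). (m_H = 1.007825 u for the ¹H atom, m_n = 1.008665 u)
Δm = Z·m_H + N·m_n − M = 1.027 u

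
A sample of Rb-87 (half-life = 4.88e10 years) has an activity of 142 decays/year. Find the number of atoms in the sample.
N = A/λ = 9.997e12 atoms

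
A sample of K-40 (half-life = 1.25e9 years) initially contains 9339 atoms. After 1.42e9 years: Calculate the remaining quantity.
N = N₀(1/2)^(t/t½) = 4249 atoms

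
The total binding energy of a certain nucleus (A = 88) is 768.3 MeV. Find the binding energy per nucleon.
B.E./A = 768.3/88 = 8.731 MeV/nucleon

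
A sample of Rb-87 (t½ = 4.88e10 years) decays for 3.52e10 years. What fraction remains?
N/N₀ = (1/2)^(t/t½) = 0.6065 = 60.7%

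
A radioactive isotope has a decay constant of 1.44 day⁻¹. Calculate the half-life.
t½ = ln(2)/λ = 0.4814 days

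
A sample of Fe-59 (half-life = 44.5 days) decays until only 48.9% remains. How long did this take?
t = t½ × log₂(N₀/N) = 45.93 days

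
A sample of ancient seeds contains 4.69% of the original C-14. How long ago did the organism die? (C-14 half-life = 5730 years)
Age = t½ × log₂(1/ratio) = 25290 years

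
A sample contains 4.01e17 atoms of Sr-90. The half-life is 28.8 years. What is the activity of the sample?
A = λN = 9.651e15 decays/year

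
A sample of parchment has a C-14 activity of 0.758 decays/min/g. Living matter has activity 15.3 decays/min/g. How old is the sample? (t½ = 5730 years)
Age = t½ × log₂(A₀/A) = 24840 years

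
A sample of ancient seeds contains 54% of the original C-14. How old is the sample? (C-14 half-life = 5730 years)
Age = t½ × log₂(1/ratio) = 5094 years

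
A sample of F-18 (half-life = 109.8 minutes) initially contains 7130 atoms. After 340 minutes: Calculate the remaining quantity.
N = N₀(1/2)^(t/t½) = 833.6 atoms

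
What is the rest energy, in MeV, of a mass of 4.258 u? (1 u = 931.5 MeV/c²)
E = mc² = 3966 MeV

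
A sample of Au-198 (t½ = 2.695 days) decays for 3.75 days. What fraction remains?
N/N₀ = (1/2)^(t/t½) = 0.3812 = 38.1%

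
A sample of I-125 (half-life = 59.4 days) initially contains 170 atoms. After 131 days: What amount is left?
N = N₀(1/2)^(t/t½) = 36.86 atoms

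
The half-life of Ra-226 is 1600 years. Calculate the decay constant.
λ = ln(2)/t½ = 4.332e-4 year⁻¹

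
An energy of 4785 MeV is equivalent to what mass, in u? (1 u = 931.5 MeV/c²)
m = E/c² = 5.137 u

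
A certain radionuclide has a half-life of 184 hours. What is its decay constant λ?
λ = ln(2)/t½ = 0.003767 hour⁻¹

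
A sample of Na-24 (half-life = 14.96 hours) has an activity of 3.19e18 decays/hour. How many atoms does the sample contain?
N = A/λ = 6.885e19 atoms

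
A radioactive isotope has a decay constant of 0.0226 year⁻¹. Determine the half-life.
t½ = ln(2)/λ = 30.67 years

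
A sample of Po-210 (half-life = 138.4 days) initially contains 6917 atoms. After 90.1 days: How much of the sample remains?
N = N₀(1/2)^(t/t½) = 4405 atoms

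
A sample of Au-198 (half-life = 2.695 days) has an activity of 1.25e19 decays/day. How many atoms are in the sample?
N = A/λ = 4.86e19 atoms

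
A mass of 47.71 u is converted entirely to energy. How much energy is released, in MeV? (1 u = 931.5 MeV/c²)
E = mc² = 44440 MeV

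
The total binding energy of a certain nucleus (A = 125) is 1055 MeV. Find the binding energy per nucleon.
B.E./A = 1055/125 = 8.44 MeV/nucleon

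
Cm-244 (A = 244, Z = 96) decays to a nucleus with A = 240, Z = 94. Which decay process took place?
ΔA = -4, ΔZ = -2 ⇒ alpha decay (α)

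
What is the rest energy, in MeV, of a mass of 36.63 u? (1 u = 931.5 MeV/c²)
E = mc² = 34120 MeV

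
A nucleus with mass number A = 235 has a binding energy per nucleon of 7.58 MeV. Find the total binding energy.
B.E. = 7.58 × 235 = 1781 MeV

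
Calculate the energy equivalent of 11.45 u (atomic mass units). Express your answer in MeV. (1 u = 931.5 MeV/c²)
E = mc² = 10670 MeV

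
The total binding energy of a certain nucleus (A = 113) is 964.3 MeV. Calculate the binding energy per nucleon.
B.E./A = 964.3/113 = 8.534 MeV/nucleon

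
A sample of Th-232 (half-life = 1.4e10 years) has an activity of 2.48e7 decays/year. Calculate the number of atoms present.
N = A/λ = 5.009e17 atoms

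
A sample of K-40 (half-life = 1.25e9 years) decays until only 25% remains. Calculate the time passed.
t = t½ × log₂(N₀/N) = 2.5e9 years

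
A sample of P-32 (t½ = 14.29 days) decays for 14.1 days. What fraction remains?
N/N₀ = (1/2)^(t/t½) = 0.5046 = 50.5%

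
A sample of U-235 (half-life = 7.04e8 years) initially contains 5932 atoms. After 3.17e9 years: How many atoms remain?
N = N₀(1/2)^(t/t½) = 261.6 atoms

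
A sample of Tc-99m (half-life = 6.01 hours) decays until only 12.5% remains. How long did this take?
t = t½ × log₂(N₀/N) = 18.03 hours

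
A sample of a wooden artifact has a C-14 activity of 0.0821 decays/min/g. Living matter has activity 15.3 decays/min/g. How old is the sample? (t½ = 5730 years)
Age = t½ × log₂(A₀/A) = 43220 years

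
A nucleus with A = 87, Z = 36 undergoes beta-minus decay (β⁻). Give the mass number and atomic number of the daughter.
Daughter: A = 87, Z = 37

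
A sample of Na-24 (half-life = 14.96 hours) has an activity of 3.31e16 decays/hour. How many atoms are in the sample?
N = A/λ = 7.144e17 atoms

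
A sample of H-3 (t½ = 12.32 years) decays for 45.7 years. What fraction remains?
N/N₀ = (1/2)^(t/t½) = 0.07645 = 7.64%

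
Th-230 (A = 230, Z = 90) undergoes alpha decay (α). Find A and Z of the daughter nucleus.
Daughter: A = 226, Z = 88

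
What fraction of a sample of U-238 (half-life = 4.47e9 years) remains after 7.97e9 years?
N/N₀ = (1/2)^(t/t½) = 0.2906 = 29.1%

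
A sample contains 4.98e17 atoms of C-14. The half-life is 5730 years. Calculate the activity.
A = λN = 6.024e13 decays/year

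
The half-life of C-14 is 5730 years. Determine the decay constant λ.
λ = ln(2)/t½ = 1.21e-4 year⁻¹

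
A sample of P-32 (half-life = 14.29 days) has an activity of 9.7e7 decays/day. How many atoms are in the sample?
N = A/λ = 2e9 atoms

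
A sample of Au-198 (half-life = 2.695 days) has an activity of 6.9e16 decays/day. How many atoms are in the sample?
N = A/λ = 2.683e17 atoms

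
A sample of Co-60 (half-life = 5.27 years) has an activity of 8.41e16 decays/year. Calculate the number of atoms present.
N = A/λ = 6.394e17 atoms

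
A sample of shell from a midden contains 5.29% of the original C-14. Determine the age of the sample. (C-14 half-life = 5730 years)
Age = t½ × log₂(1/ratio) = 24300 years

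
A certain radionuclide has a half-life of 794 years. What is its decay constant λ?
λ = ln(2)/t½ = 8.73e-4 year⁻¹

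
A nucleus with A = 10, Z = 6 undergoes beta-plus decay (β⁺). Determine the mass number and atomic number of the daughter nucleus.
Daughter: A = 10, Z = 5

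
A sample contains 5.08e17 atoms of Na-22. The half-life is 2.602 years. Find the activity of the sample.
A = λN = 1.353e17 decays/year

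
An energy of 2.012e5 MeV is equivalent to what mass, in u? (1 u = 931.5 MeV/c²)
m = E/c² = 216 u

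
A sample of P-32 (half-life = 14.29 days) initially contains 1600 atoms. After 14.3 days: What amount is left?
N = N₀(1/2)^(t/t½) = 799.6 atoms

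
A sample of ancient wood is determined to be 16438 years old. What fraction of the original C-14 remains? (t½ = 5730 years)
N/N₀ = (1/2)^(t/t½) = 0.1369 = 13.7%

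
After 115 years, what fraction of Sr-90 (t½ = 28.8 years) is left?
N/N₀ = (1/2)^(t/t½) = 0.0628 = 6.28%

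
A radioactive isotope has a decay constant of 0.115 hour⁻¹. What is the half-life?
t½ = ln(2)/λ = 6.027 hours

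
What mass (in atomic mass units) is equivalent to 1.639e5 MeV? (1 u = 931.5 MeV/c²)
m = E/c² = 176 u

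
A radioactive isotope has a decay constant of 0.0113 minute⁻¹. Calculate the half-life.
t½ = ln(2)/λ = 61.34 minutes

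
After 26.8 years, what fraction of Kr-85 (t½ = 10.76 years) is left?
N/N₀ = (1/2)^(t/t½) = 0.1779 = 17.8%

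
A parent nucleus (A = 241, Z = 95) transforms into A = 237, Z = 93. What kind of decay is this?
ΔA = -4, ΔZ = -2 ⇒ alpha decay (α)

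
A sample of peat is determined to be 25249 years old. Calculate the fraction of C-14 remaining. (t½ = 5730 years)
N/N₀ = (1/2)^(t/t½) = 0.04715 = 4.72%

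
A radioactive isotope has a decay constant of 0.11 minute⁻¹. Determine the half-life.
t½ = ln(2)/λ = 6.301 minutes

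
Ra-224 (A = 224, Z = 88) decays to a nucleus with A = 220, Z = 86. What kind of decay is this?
ΔA = -4, ΔZ = -2 ⇒ alpha decay (α)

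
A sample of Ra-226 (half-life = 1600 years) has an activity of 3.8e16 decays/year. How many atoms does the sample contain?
N = A/λ = 8.772e19 atoms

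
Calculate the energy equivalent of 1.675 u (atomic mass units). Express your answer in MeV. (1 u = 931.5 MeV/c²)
E = mc² = 1560 MeV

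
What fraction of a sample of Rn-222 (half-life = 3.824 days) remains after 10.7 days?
N/N₀ = (1/2)^(t/t½) = 0.1438 = 14.4%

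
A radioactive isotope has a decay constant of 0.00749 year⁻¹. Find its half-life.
t½ = ln(2)/λ = 92.54 years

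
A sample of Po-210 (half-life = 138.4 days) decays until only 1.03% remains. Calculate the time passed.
t = t½ × log₂(N₀/N) = 913.6 days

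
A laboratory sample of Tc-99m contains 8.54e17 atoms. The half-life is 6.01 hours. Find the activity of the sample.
A = λN = 9.849e16 decays/hour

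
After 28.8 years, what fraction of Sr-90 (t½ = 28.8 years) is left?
N/N₀ = (1/2)^(t/t½) = 0.5 = 50%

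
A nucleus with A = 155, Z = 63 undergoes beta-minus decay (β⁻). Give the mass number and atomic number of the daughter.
Daughter: A = 155, Z = 64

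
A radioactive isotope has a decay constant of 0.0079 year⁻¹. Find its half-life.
t½ = ln(2)/λ = 87.74 years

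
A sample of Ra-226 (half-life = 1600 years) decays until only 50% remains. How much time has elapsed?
t = t½ × log₂(N₀/N) = 1600 years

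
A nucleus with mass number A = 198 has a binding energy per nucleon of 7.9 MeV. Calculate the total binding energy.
B.E. = 7.9 × 198 = 1564 MeV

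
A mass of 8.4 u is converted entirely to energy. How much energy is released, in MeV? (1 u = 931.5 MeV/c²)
E = mc² = 7825 MeV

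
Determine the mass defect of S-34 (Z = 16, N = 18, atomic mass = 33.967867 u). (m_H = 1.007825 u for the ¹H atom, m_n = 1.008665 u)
Δm = Z·m_H + N·m_n − M = 0.3133 u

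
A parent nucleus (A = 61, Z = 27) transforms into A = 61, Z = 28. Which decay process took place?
ΔA = 0, ΔZ = +1 ⇒ beta-minus decay (β⁻)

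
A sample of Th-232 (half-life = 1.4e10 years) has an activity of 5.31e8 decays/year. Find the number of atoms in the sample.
N = A/λ = 1.072e19 atoms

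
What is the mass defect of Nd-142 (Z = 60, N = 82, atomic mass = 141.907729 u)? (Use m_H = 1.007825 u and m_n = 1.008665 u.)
Δm = Z·m_H + N·m_n − M = 1.272 u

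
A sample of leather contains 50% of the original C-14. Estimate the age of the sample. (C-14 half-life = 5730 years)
Age = t½ × log₂(1/ratio) = 5730 years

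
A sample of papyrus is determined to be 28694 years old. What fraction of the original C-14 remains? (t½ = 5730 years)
N/N₀ = (1/2)^(t/t½) = 0.03108 = 3.11%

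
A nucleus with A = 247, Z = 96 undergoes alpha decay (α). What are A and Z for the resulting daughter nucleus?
Daughter: A = 243, Z = 94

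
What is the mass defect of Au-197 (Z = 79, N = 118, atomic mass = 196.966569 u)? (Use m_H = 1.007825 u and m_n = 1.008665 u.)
Δm = Z·m_H + N·m_n − M = 1.674 u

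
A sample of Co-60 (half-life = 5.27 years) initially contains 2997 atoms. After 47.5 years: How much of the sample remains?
N = N₀(1/2)^(t/t½) = 5.8 atoms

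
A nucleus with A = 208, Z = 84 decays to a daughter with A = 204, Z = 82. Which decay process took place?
ΔA = -4, ΔZ = -2 ⇒ alpha decay (α)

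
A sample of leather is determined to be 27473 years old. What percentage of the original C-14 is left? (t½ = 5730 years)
N/N₀ = (1/2)^(t/t½) = 0.03603 = 3.6%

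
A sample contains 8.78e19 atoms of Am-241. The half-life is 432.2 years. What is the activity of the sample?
A = λN = 1.408e17 decays/year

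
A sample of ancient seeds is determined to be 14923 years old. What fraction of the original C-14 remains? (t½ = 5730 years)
N/N₀ = (1/2)^(t/t½) = 0.1644 = 16.4%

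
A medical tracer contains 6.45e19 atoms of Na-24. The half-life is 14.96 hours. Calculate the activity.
A = λN = 2.989e18 decays/hour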